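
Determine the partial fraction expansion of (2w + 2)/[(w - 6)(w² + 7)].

At w=6: P = (2·6 + 2)/(6² + 7) = 14/43. Q = -P = -14/43, R = 2 - 6·P = 2/43
Result: (14/43)/(w - 6) - ((14/43)w - 2/43)/(w² + 7)


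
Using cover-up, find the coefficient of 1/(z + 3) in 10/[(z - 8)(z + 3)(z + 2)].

Cover (z + 3), set z=-3: 10/[(-3 - 8)(-3 + 2)] = 10/11


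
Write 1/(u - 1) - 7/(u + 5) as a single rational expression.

Common denominator (u - 1)(u + 5). Numerator: 1(u + 5) - 7(u - 1) = (u + 5) - (7u - 7) = -6u + 12
Result: (-6u + 12)/[(u - 1)(u + 5)]


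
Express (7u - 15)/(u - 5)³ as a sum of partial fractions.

(7u - 15) = P(u - 5)² + Q(u - 5) + R. At u = 5: R = 7·5 - 15 = 20. Coefficients: P = 0, Q = 7
Result: 7/(u - 5)² + 20/(u - 5)³


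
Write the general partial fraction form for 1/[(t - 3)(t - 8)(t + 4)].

Three distinct linear factors: α/(t - 3) + β/(t - 8) + γ/(t + 4)


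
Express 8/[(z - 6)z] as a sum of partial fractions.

8/(z - 6)z = P/(z - 6) + Q/z. P = 8/(6 - 0) = 4/3, Q = 8/(0 - 6) = -4/3
Result: (4/3)/(z - 6) - (4/3)/z


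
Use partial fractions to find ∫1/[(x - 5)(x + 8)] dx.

Decompose: 1/[(x - 5)(x + 8)] = (1/13)/(x - 5) - (1/13)/(x + 8). Integrate each term: (1/13) ln|(x - 5)| - (1/13) ln|(x + 8)| + C


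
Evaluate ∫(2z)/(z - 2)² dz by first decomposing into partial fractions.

Decompose: P = 2, Q = 2·2 + 0 = 4, so (2z)/(z - 2)² = 2/(z - 2) + 4/(z - 2)². Integrate: ∫ P/(z - 2) dz = 2 ln|(z - 2)|; ∫ Q/(z - 2)² dz = -4/(z - 2). Sum: 2 ln|(z - 2)| - 4/(z - 2) + C


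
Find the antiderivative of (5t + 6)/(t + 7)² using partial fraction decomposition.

Decompose: α = 5, β = 5·(-7) + 6 = -29, so (5t + 6)/(t + 7)² = 5/(t + 7) - 29/(t + 7)². Integrate: ∫ α/(t + 7) dt = 5 ln|(t + 7)|; ∫ β/(t + 7)² dt = 29/(t + 7). Sum: 5 ln|(t + 7)| + 29/(t + 7) + C


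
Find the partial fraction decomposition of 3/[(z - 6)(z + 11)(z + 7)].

Using cover-up method: α = 3/221, β = 3/68, γ = -3/52
Result: (3/221)/(z - 6) + (3/68)/(z + 11) - (3/52)/(z + 7)


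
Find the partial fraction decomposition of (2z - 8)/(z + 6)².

(2z - 8) = α(z + 6) + β. At z = -6: β = 2·(-6) - 8 = -20. Coeff of z: α = 2
Result: 2/(z + 6) - 20/(z + 6)²


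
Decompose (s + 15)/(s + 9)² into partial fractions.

(s + 15) = A(s + 9) + B. At s = -9: B = 1·(-9) + 15 = 6. Coeff of s: A = 1
Result: 1/(s + 9) + 6/(s + 9)²


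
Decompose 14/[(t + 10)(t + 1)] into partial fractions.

14/(t + 10)(t + 1) = α/(t + 10) + β/(t + 1). α = 14/(-10 + 1) = -14/9, β = 14/(-1 + 10) = 14/9
Result: (-14/9)/(t + 10) + (14/9)/(t + 1)


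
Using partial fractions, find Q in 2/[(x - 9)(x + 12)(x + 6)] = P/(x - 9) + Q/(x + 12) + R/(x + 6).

Cover-up at x = -12: Q = 2/[(-12 - 9)(-12 + 6)] = 2/[(-21)(-6)] = 2/126 = 1/63


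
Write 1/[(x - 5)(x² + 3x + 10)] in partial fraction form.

Cover-up at x = 5: A = 1/(5² + 3·5 + 10) = 1/50. Then B = -A = -1/50, C = -A·(3 + 5) = -4/25
Result: (1/50)/(x - 5) - ((1/50)x + 4/25)/(x² + 3x + 10)


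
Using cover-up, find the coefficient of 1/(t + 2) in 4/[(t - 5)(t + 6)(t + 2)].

Cover (t + 2), set t=-2: 4/[(-2 - 5)(-2 + 6)] = -1/7


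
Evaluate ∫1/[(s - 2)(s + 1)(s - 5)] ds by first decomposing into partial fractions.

Cover-up: P = -1/9, Q = 1/18, R = 1/18. Decomposition: (-1/9)/(s - 2) + (1/18)/(s + 1) + (1/18)/(s - 5). Integrate each term: (-1/9) ln|(s - 2)| + (1/18) ln|(s + 1)| + (1/18) ln|(s - 5)| + C


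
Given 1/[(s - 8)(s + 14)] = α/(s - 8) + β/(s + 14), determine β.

Cover-up at s = -14: β = 1/(-14 - 8) = -1/22


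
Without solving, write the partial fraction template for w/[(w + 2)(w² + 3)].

Linear + irreducible quadratic: A/(w + 2) + (Bw + C)/(w² + 3)


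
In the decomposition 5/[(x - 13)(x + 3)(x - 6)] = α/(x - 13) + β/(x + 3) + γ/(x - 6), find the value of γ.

Cover-up at x = 6: γ = 5/[(6 - 13)(6 + 3)] = 5/[(-7)(9)] = -5/63


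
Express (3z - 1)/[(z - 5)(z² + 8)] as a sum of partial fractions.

At z=5: P = (3·5 - 1)/(5² + 8) = 14/33. Q = -P = -14/33, R = 3 - 5·P = 29/33
Result: (14/33)/(z - 5) - ((14/33)z - 29/33)/(z² + 8)


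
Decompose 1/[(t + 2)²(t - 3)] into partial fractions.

Cover-up at t=3: γ = 1/(3 + 2)² = 1/25. Cover-up at t=-2: β = 1/(-2 - 3) = -1/5. Comparing t² coeff: α = -γ = -1/25
Result: (-1/25)/(t + 2) - (1/5)/(t + 2)² + (1/25)/(t - 3)


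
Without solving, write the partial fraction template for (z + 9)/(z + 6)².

Repeated linear factor: P/(z + 6) + Q/(z + 6)²


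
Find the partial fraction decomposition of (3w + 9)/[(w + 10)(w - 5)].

At w=-10: P = (3·(-10) + 9)/(-10 - 5) = 7/5. At w=5: Q = (3·5 + 9)/(5 + 10) = 8/5
Result: (7/5)/(w + 10) + (8/5)/(w - 5)


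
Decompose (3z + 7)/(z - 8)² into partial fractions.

(3z + 7) = α(z - 8) + β. At z = 8: β = 3·8 + 7 = 31. Coeff of z: α = 3
Result: 3/(z - 8) + 31/(z - 8)²


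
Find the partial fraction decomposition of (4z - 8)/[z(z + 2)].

At z=0: α = (4·0 - 8)/(0 + 2) = -4. At z=-2: β = (4·(-2) - 8)/(-2 - 0) = 8
Result: -4/z + 8/(z + 2)


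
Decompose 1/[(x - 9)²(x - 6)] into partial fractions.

Cover-up at x=6: R = 1/(6 - 9)² = 1/9. Cover-up at x=9: Q = 1/(9 - 6) = 1/3. Comparing x² coeff: P = -R = -1/9
Result: (-1/9)/(x - 9) + (1/3)/(x - 9)² + (1/9)/(x - 6)


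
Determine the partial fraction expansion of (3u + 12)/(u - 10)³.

(3u + 12) = α(u - 10)² + β(u - 10) + γ. At u = 10: γ = 3·10 + 12 = 42. Coefficients: α = 0, β = 3
Result: 3/(u - 10)² + 42/(u - 10)³


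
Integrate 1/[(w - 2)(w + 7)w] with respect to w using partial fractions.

Cover-up: A = 1/18, B = 1/63, C = -1/14. Decomposition: (1/18)/(w - 2) + (1/63)/(w + 7) - (1/14)/w. Integrate each term: (1/18) ln|(w - 2)| + (1/63) ln|(w + 7)| - (1/14) ln|w| + C


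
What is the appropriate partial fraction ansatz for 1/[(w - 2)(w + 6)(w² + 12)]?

Two linear + quadratic: A/(w - 2) + B/(w + 6) + (Cw + D)/(w² + 12)


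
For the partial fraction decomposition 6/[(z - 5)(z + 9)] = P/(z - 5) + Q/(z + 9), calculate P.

Cover-up at z = 5: P = 6/(5 + 9) = 6/14 = 3/7


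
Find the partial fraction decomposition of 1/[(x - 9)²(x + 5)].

Cover-up at x=-5: R = 1/(-5 - 9)² = 1/196. Cover-up at x=9: Q = 1/(9 + 5) = 1/14. Comparing x² coeff: P = -R = -1/196
Result: (-1/196)/(x - 9) + (1/14)/(x - 9)² + (1/196)/(x + 5)


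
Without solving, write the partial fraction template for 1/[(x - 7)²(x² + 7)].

Repeated linear + quadratic: A/(x - 7) + B/(x - 7)² + (Cx + D)/(x² + 7)


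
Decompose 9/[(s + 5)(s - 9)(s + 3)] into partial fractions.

Using cover-up method: α = 9/28, β = 3/56, γ = -3/8
Result: (9/28)/(s + 5) + (3/56)/(s - 9) - (3/8)/(s + 3)


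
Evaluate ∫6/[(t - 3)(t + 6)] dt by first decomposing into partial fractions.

Decompose: 6/[(t - 3)(t + 6)] = (2/3)/(t - 3) - (2/3)/(t + 6). Integrate each term: (2/3) ln|(t - 3)| - (2/3) ln|(t + 6)| + C


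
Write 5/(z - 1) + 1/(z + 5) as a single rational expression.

Common denominator (z - 1)(z + 5). Numerator: 5(z + 5) + 1(z - 1) = (5z + 25) + (z - 1) = 6z + 24
Result: (6z + 24)/[(z - 1)(z + 5)]


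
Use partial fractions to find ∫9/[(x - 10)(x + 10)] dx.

Decompose: 9/[(x - 10)(x + 10)] = (9/20)/(x - 10) - (9/20)/(x + 10). Integrate each term: (9/20) ln|(x - 10)| - (9/20) ln|(x + 10)| + C


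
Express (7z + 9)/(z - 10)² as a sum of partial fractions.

(7z + 9) = A(z - 10) + B. At z = 10: B = 7·10 + 9 = 79. Coeff of z: A = 7
Result: 7/(z - 10) + 79/(z - 10)²


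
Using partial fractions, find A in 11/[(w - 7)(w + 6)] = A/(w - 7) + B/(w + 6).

Cover-up at w = 7: A = 11/(7 + 6) = 11/13


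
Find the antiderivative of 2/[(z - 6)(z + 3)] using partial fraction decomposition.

Decompose: 2/[(z - 6)(z + 3)] = (2/9)/(z - 6) - (2/9)/(z + 3). Integrate each term: (2/9) ln|(z - 6)| - (2/9) ln|(z + 3)| + C


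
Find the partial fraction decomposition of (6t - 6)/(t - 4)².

(6t - 6) = P(t - 4) + Q. At t = 4: Q = 6·4 - 6 = 18. Coeff of t: P = 6
Result: 6/(t - 4) + 18/(t - 4)²


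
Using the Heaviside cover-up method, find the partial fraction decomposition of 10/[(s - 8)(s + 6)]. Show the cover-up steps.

Cover (s - 8): set s=8, get P = 10/(8 + 6) = 5/7. Cover (s + 6): set s=-6, get Q = 10/(-6 - 8) = -5/7.
Result: (5/7)/(s - 8) - (5/7)/(s + 6)


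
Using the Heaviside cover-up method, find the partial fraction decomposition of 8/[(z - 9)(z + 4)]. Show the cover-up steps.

Cover (z - 9): set z=9, get A = 8/(9 + 4) = 8/13. Cover (z + 4): set z=-4, get B = 8/(-4 - 9) = -8/13.
Result: (8/13)/(z - 9) - (8/13)/(z + 4)


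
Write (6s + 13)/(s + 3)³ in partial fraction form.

(6s + 13) = A(s + 3)² + B(s + 3) + C. At s = -3: C = 6·(-3) + 13 = -5. Coefficients: A = 0, B = 6
Result: 6/(s + 3)² - 5/(s + 3)³


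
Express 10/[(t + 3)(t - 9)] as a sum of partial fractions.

10/(t + 3)(t - 9) = A/(t + 3) + B/(t - 9). A = 10/(-3 - 9) = -5/6, B = 10/(9 + 3) = 5/6
Result: (-5/6)/(t + 3) + (5/6)/(t - 9)


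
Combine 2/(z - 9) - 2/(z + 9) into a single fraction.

Common denominator (z - 9)(z + 9). Numerator: 2(z + 9) - 2(z - 9) = (2z + 18) - (2z - 18) = 36
Result: (36)/[(z - 9)(z + 9)]


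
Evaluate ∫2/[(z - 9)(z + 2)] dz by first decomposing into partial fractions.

Decompose: 2/[(z - 9)(z + 2)] = (2/11)/(z - 9) - (2/11)/(z + 2). Integrate each term: (2/11) ln|(z - 9)| - (2/11) ln|(z + 2)| + C


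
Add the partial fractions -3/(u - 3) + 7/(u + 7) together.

Common denominator (u - 3)(u + 7). Numerator: -3(u + 7) + 7(u - 3) = (-3u - 21) + (7u - 21) = 4u - 42
Result: (4u - 42)/[(u - 3)(u + 7)]


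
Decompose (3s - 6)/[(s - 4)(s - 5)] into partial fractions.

At s=4: α = (3·4 - 6)/(4 - 5) = -6. At s=5: β = (3·5 - 6)/(5 - 4) = 9
Result: -6/(s - 4) + 9/(s - 5)


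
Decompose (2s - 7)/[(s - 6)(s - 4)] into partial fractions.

At s=6: α = (2·6 - 7)/(6 - 4) = 5/2. At s=4: β = (2·4 - 7)/(4 - 6) = -1/2
Result: (5/2)/(s - 6) - (1/2)/(s - 4)


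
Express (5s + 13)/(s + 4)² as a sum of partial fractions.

(5s + 13) = A(s + 4) + B. At s = -4: B = 5·(-4) + 13 = -7. Coeff of s: A = 5
Result: 5/(s + 4) - 7/(s + 4)²


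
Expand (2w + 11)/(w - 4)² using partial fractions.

(2w + 11) = α(w - 4) + β. At w = 4: β = 2·4 + 11 = 19. Coeff of w: α = 2
Result: 2/(w - 4) + 19/(w - 4)²


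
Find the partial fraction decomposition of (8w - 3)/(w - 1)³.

(8w - 3) = A(w - 1)² + B(w - 1) + C. At w = 1: C = 8·1 - 3 = 5. Coefficients: A = 0, B = 8
Result: 8/(w - 1)² + 5/(w - 1)³


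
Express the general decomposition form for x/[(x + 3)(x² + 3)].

Linear + irreducible quadratic: P/(x + 3) + (Qx + R)/(x² + 3)


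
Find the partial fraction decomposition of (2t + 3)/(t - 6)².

(2t + 3) = α(t - 6) + β. At t = 6: β = 2·6 + 3 = 15. Coeff of t: α = 2
Result: 2/(t - 6) + 15/(t - 6)²


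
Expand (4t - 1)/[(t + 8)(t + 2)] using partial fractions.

At t=-8: A = (4·(-8) - 1)/(-8 + 2) = 11/2. At t=-2: B = (4·(-2) - 1)/(-2 + 8) = -3/2
Result: (11/2)/(t + 8) - (3/2)/(t + 2)


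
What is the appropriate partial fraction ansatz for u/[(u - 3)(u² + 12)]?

Linear + irreducible quadratic: α/(u - 3) + (βu + γ)/(u² + 12)


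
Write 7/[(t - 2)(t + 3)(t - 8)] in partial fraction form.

Using cover-up method: P = -7/30, Q = 7/55, R = 7/66
Result: (-7/30)/(t - 2) + (7/55)/(t + 3) + (7/66)/(t - 8)


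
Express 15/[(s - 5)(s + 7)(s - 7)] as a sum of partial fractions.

Using cover-up method: α = -5/8, β = 5/56, γ = 15/28
Result: (-5/8)/(s - 5) + (5/56)/(s + 7) + (15/28)/(s - 7)


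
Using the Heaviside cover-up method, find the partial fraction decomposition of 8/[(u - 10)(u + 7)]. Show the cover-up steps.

Cover (u - 10): set u=10, get α = 8/(10 + 7) = 8/17. Cover (u + 7): set u=-7, get β = 8/(-7 - 10) = -8/17.
Result: (8/17)/(u - 10) - (8/17)/(u + 7)


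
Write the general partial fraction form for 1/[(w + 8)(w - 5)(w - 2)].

Three distinct linear factors: α/(w + 8) + β/(w - 5) + γ/(w - 2)


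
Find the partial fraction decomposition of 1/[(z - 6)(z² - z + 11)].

Cover-up at z = 6: P = 1/(6² - 1·6 + 11) = 1/41. Then Q = -P = -1/41, R = -P·(-1 + 6) = -5/41
Result: (1/41)/(z - 6) - ((1/41)z + 5/41)/(z² - z + 11)


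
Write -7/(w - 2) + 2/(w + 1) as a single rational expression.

Common denominator (w - 2)(w + 1). Numerator: -7(w + 1) + 2(w - 2) = (-7w - 7) + (2w - 4) = -5w - 11
Result: (-5w - 11)/[(w - 2)(w + 1)]


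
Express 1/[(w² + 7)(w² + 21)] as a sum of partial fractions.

Coefficient matching gives A = C = 0, B = 1/(21-7) = 1/14, D = -B = -1/14
Result: (1/14)/(w² + 7) - (1/14)/(w² + 21)


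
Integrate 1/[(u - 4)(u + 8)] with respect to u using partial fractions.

Decompose: 1/[(u - 4)(u + 8)] = (1/12)/(u - 4) - (1/12)/(u + 8). Integrate each term: (1/12) ln|(u - 4)| - (1/12) ln|(u + 8)| + C


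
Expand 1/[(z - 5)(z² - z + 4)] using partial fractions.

Cover-up at z = 5: α = 1/(5² - 1·5 + 4) = 1/24. Then β = -α = -1/24, γ = -α·(-1 + 5) = -1/6
Result: (1/24)/(z - 5) - ((1/24)z + 1/6)/(z² - z + 4)


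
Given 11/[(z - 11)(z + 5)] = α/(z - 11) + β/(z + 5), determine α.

Cover-up at z = 11: α = 11/(11 + 5) = 11/16


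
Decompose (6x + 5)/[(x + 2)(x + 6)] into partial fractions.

At x=-2: A = (6·(-2) + 5)/(-2 + 6) = -7/4. At x=-6: B = (6·(-6) + 5)/(-6 + 2) = 31/4
Result: (-7/4)/(x + 2) + (31/4)/(x + 6)


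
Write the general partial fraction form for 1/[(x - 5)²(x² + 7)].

Repeated linear + quadratic: A/(x - 5) + B/(x - 5)² + (Cx + D)/(x² + 7)


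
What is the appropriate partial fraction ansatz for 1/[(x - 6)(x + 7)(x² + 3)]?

Two linear + quadratic: α/(x - 6) + β/(x + 7) + (γx + δ)/(x² + 3)


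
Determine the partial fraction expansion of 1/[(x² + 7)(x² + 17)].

Coefficient matching gives α = γ = 0, β = 1/(17-7) = 1/10, δ = -β = -1/10
Result: (1/10)/(x² + 7) - (1/10)/(x² + 17)


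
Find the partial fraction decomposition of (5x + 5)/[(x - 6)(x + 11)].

At x=6: α = (5·6 + 5)/(6 + 11) = 35/17. At x=-11: β = (5·(-11) + 5)/(-11 - 6) = 50/17
Result: (35/17)/(x - 6) + (50/17)/(x + 11)


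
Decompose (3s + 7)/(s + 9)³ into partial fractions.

(3s + 7) = α(s + 9)² + β(s + 9) + γ. At s = -9: γ = 3·(-9) + 7 = -20. Coefficients: α = 0, β = 3
Result: 3/(s + 9)² - 20/(s + 9)³


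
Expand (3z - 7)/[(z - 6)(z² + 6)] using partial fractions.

At z=6: A = (3·6 - 7)/(6² + 6) = 11/42. B = -A = -11/42, C = 3 - 6·A = 10/7
Result: (11/42)/(z - 6) - ((11/42)z - 10/7)/(z² + 6)


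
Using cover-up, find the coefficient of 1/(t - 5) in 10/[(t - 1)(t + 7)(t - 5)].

Cover (t - 5), set t=5: 10/[(5 - 1)(5 + 7)] = 5/24


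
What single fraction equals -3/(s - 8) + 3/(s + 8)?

Common denominator (s - 8)(s + 8). Numerator: -3(s + 8) + 3(s - 8) = (-3s - 24) + (3s - 24) = -48
Result: (-48)/[(s - 8)(s + 8)]


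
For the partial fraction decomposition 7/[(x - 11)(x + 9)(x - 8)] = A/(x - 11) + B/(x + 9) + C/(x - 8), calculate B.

Cover-up at x = -9: B = 7/[(-9 - 11)(-9 - 8)] = 7/[(-20)(-17)] = 7/340


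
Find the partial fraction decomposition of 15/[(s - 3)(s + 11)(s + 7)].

Using cover-up method: P = 3/28, Q = 15/56, R = -3/8
Result: (3/28)/(s - 3) + (15/56)/(s + 11) - (3/8)/(s + 7)


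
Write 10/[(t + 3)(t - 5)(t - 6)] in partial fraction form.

Using cover-up method: A = 5/36, B = -5/4, C = 10/9
Result: (5/36)/(t + 3) - (5/4)/(t - 5) + (10/9)/(t - 6)


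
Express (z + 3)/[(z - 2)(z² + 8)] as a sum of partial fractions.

At z=2: α = (1·2 + 3)/(2² + 8) = 5/12. β = -α = -5/12, γ = 1 - 2·α = 1/6
Result: (5/12)/(z - 2) - ((5/12)z - 1/6)/(z² + 8)


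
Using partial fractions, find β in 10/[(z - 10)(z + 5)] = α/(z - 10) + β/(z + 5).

Cover-up at z = -5: β = 10/(-5 - 10) = -10/15 = -2/3


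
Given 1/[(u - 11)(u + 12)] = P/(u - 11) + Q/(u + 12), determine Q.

Cover-up at u = -12: Q = 1/(-12 - 11) = -1/23


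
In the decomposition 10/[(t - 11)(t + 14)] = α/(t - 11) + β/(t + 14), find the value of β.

Cover-up at t = -14: β = 10/(-14 - 11) = -10/25 = -2/5


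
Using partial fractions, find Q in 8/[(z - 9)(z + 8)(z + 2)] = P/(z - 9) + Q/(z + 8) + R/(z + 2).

Cover-up at z = -8: Q = 8/[(-8 - 9)(-8 + 2)] = 8/[(-17)(-6)] = 8/102 = 4/51


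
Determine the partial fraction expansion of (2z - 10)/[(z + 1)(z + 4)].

At z=-1: A = (2·(-1) - 10)/(-1 + 4) = -4. At z=-4: B = (2·(-4) - 10)/(-4 + 1) = 6
Result: -4/(z + 1) + 6/(z + 4)


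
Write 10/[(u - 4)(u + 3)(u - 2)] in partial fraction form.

Using cover-up method: P = 5/7, Q = 2/7, R = -1
Result: (5/7)/(u - 4) + (2/7)/(u + 3) - 1/(u - 2)


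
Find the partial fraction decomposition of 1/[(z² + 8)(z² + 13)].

Coefficient matching gives A = C = 0, B = 1/(13-8) = 1/5, D = -B = -1/5
Result: (1/5)/(z² + 8) - (1/5)/(z² + 13)


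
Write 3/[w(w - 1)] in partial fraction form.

3/w(w - 1) = P/w + Q/(w - 1). P = 3/(0 - 1) = -3, Q = 3/(1 - 0) = 3
Result: -3/w + 3/(w - 1)


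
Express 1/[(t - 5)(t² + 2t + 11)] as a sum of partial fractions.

Cover-up at t = 5: α = 1/(5² + 2·5 + 11) = 1/46. Then β = -α = -1/46, γ = -α·(2 + 5) = -7/46
Result: (1/46)/(t - 5) - ((1/46)t + 7/46)/(t² + 2t + 11)


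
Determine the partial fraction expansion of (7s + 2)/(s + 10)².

(7s + 2) = α(s + 10) + β. At s = -10: β = 7·(-10) + 2 = -68. Coeff of s: α = 7
Result: 7/(s + 10) - 68/(s + 10)²


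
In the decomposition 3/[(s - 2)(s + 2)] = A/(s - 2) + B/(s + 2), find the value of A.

Cover-up at s = 2: A = 3/(2 + 2) = 3/4


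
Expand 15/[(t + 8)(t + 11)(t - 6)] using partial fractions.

Using cover-up method: α = -5/14, β = 5/17, γ = 15/238
Result: (-5/14)/(t + 8) + (5/17)/(t + 11) + (15/238)/(t - 6)


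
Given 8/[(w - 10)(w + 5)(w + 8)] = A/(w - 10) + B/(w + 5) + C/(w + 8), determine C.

Cover-up at w = -8: C = 8/[(-8 - 10)(-8 + 5)] = 8/[(-18)(-3)] = 8/54 = 4/27


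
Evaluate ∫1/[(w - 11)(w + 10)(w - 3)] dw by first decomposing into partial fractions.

Cover-up: α = 1/168, β = 1/273, γ = -1/104. Decomposition: (1/168)/(w - 11) + (1/273)/(w + 10) - (1/104)/(w - 3). Integrate each term: (1/168) ln|(w - 11)| + (1/273) ln|(w + 10)| - (1/104) ln|(w - 3)| + C


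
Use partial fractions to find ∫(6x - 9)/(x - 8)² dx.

Decompose: P = 6, Q = 6·8 - 9 = 39, so (6x - 9)/(x - 8)² = 6/(x - 8) + 39/(x - 8)². Integrate: ∫ P/(x - 8) dx = 6 ln|(x - 8)|; ∫ Q/(x - 8)² dx = -39/(x - 8). Sum: 6 ln|(x - 8)| - 39/(x - 8) + C


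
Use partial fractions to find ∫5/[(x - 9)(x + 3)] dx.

Decompose: 5/[(x - 9)(x + 3)] = (5/12)/(x - 9) - (5/12)/(x + 3). Integrate each term: (5/12) ln|(x - 9)| - (5/12) ln|(x + 3)| + C


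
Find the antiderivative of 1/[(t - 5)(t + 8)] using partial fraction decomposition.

Decompose: 1/[(t - 5)(t + 8)] = (1/13)/(t - 5) - (1/13)/(t + 8). Integrate each term: (1/13) ln|(t - 5)| - (1/13) ln|(t + 8)| + C


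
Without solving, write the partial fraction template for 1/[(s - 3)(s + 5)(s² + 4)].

Two linear + quadratic: A/(s - 3) + B/(s + 5) + (Cs + D)/(s² + 4)


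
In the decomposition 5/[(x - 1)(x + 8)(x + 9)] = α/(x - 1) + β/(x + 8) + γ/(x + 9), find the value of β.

Cover-up at x = -8: β = 5/[(-8 - 1)(-8 + 9)] = 5/[(-9)(1)] = -5/9


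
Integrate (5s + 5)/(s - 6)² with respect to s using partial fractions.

Decompose: P = 5, Q = 5·6 + 5 = 35, so (5s + 5)/(s - 6)² = 5/(s - 6) + 35/(s - 6)². Integrate: ∫ P/(s - 6) ds = 5 ln|(s - 6)|; ∫ Q/(s - 6)² ds = -35/(s - 6). Sum: 5 ln|(s - 6)| - 35/(s - 6) + C


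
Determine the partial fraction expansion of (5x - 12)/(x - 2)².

(5x - 12) = α(x - 2) + β. At x = 2: β = 5·2 - 12 = -2. Coeff of x: α = 5
Result: 5/(x - 2) - 2/(x - 2)²


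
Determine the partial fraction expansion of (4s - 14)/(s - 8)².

(4s - 14) = P(s - 8) + Q. At s = 8: Q = 4·8 - 14 = 18. Coeff of s: P = 4
Result: 4/(s - 8) + 18/(s - 8)²


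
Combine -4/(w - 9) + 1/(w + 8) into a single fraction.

Common denominator (w - 9)(w + 8). Numerator: -4(w + 8) + 1(w - 9) = (-4w - 32) + (w - 9) = -3w - 41
Result: (-3w - 41)/[(w - 9)(w + 8)]


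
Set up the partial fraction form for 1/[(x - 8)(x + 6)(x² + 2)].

Two linear + quadratic: α/(x - 8) + β/(x + 6) + (γx + δ)/(x² + 2)


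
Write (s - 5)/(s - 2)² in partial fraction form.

(s - 5) = P(s - 2) + Q. At s = 2: Q = 1·2 - 5 = -3. Coeff of s: P = 1
Result: 1/(s - 2) - 3/(s - 2)²


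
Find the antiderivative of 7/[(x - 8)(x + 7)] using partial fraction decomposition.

Decompose: 7/[(x - 8)(x + 7)] = (7/15)/(x - 8) - (7/15)/(x + 7). Integrate each term: (7/15) ln|(x - 8)| - (7/15) ln|(x + 7)| + C


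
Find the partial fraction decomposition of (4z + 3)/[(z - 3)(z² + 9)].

At z=3: α = (4·3 + 3)/(3² + 9) = 5/6. β = -α = -5/6, γ = 4 - 3·α = 3/2
Result: (5/6)/(z - 3) - ((5/6)z - 3/2)/(z² + 9)


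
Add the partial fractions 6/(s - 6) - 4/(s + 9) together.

Common denominator (s - 6)(s + 9). Numerator: 6(s + 9) - 4(s - 6) = (6s + 54) - (4s - 24) = 2s + 78
Result: (2s + 78)/[(s - 6)(s + 9)]


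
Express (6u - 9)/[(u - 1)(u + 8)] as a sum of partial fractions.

At u=1: P = (6·1 - 9)/(1 + 8) = -1/3. At u=-8: Q = (6·(-8) - 9)/(-8 - 1) = 19/3
Result: (-1/3)/(u - 1) + (19/3)/(u + 8)


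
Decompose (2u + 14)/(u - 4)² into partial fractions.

(2u + 14) = P(u - 4) + Q. At u = 4: Q = 2·4 + 14 = 22. Coeff of u: P = 2
Result: 2/(u - 4) + 22/(u - 4)²


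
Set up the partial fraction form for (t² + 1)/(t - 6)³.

Repeated linear factor (power 3): P/(t - 6) + Q/(t - 6)² + R/(t - 6)³


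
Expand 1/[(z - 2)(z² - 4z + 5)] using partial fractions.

Cover-up at z = 2: A = 1/(2² - 4·2 + 5) = 1. Then B = -A = -1, C = -A·(-4 + 2) = 2
Result: 1/(z - 2) - (z - 2)/(z² - 4z + 5)


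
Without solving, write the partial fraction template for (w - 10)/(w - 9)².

Repeated linear factor: α/(w - 9) + β/(w - 9)²


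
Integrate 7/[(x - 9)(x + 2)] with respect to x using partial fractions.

Decompose: 7/[(x - 9)(x + 2)] = (7/11)/(x - 9) - (7/11)/(x + 2). Integrate each term: (7/11) ln|(x - 9)| - (7/11) ln|(x + 2)| + C


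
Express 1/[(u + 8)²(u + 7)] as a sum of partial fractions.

Cover-up at u=-7: R = 1/(-7 + 8)² = 1. Cover-up at u=-8: Q = 1/(-8 + 7) = -1. Comparing u² coeff: P = -R = -1
Result: -1/(u + 8) - 1/(u + 8)² + 1/(u + 7)


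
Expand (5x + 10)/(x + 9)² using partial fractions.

(5x + 10) = A(x + 9) + B. At x = -9: B = 5·(-9) + 10 = -35. Coeff of x: A = 5
Result: 5/(x + 9) - 35/(x + 9)²


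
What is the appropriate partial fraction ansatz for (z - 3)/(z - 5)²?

Repeated linear factor: α/(z - 5) + β/(z - 5)²


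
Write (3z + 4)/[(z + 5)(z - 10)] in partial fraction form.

At z=-5: A = (3·(-5) + 4)/(-5 - 10) = 11/15. At z=10: B = (3·10 + 4)/(10 + 5) = 34/15
Result: (11/15)/(z + 5) + (34/15)/(z - 10)


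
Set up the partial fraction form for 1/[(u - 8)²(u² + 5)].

Repeated linear + quadratic: P/(u - 8) + Q/(u - 8)² + (Ru + S)/(u² + 5)


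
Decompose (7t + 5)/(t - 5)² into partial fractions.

(7t + 5) = P(t - 5) + Q. At t = 5: Q = 7·5 + 5 = 40. Coeff of t: P = 7
Result: 7/(t - 5) + 40/(t - 5)²


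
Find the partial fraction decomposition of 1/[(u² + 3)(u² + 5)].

Coefficient matching gives α = γ = 0, β = 1/(5-3) = 1/2, δ = -β = -1/2
Result: (1/2)/(u² + 3) - (1/2)/(u² + 5)


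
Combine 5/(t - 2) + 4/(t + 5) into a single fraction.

Common denominator (t - 2)(t + 5). Numerator: 5(t + 5) + 4(t - 2) = (5t + 25) + (4t - 8) = 9t + 17
Result: (9t + 17)/[(t - 2)(t + 5)]


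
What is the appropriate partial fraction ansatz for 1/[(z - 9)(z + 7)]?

Distinct linear factors: P/(z - 9) + Q/(z + 7)


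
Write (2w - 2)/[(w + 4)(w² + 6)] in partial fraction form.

At w=-4: P = (2·(-4) - 2)/((-4)² + 6) = -5/11. Q = -P = 5/11, R = 2 - (-4)·P = 2/11
Result: (-5/11)/(w + 4) + ((5/11)w + 2/11)/(w² + 6)


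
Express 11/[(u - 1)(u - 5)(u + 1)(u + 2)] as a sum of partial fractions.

Using Heaviside cover-up: (-11/24)/(u - 1) + (11/168)/(u - 5) + (11/12)/(u + 1) - (11/21)/(u + 2)


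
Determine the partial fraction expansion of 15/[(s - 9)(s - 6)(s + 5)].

Using cover-up method: A = 5/14, B = -5/11, C = 15/154
Result: (5/14)/(s - 9) - (5/11)/(s - 6) + (15/154)/(s + 5)


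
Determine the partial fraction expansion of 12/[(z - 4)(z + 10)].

12/(z - 4)(z + 10) = α/(z - 4) + β/(z + 10). α = 12/(4 + 10) = 6/7, β = 12/(-10 - 4) = -6/7
Result: (6/7)/(z - 4) - (6/7)/(z + 10)


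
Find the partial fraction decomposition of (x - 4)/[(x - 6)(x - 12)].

At x=6: A = (1·6 - 4)/(6 - 12) = -1/3. At x=12: B = (1·12 - 4)/(12 - 6) = 4/3
Result: (-1/3)/(x - 6) + (4/3)/(x - 12)


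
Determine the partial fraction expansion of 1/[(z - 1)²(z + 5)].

Cover-up at z=-5: γ = 1/(-5 - 1)² = 1/36. Cover-up at z=1: β = 1/(1 + 5) = 1/6. Comparing z² coeff: α = -γ = -1/36
Result: (-1/36)/(z - 1) + (1/6)/(z - 1)² + (1/36)/(z + 5)


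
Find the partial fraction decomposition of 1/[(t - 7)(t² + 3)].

Cover-up at t = 7: P = 1/(7² + 3) = 1/52. Then Q = -P = -1/52, R = -P·(0 + 7) = -7/52
Result: (1/52)/(t - 7) - ((1/52)t + 7/52)/(t² + 3)


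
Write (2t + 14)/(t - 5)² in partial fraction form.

(2t + 14) = α(t - 5) + β. At t = 5: β = 2·5 + 14 = 24. Coeff of t: α = 2
Result: 2/(t - 5) + 24/(t - 5)²


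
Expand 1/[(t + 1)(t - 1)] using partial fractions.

1/(t + 1)(t - 1) = α/(t + 1) + β/(t - 1). α = 1/(-1 - 1) = -1/2, β = 1/(1 + 1) = 1/2
Result: (-1/2)/(t + 1) + (1/2)/(t - 1)


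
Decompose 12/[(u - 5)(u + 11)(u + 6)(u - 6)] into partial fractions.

Using Heaviside cover-up: (-3/44)/(u - 5) - (3/340)/(u + 11) + (1/55)/(u + 6) + (1/17)/(u - 6)


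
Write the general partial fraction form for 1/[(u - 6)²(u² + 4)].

Repeated linear + quadratic: P/(u - 6) + Q/(u - 6)² + (Ru + S)/(u² + 4)


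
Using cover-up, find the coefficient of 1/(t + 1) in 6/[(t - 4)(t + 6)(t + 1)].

Cover (t + 1), set t=-1: 6/[(-1 - 4)(-1 + 6)] = -6/25


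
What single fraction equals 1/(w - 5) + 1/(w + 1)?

Common denominator (w - 5)(w + 1). Numerator: 1(w + 1) + 1(w - 5) = (w + 1) + (w - 5) = 2w - 4
Result: (2w - 4)/[(w - 5)(w + 1)]


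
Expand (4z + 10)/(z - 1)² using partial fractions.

(4z + 10) = P(z - 1) + Q. At z = 1: Q = 4·1 + 10 = 14. Coeff of z: P = 4
Result: 4/(z - 1) + 14/(z - 1)²


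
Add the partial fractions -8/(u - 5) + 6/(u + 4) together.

Common denominator (u - 5)(u + 4). Numerator: -8(u + 4) + 6(u - 5) = (-8u - 32) + (6u - 30) = -2u - 62
Result: (-2u - 62)/[(u - 5)(u + 4)]


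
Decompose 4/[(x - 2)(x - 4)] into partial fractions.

4/(x - 2)(x - 4) = P/(x - 2) + Q/(x - 4). P = 4/(2 - 4) = -2, Q = 4/(4 - 2) = 2
Result: -2/(x - 2) + 2/(x - 4)


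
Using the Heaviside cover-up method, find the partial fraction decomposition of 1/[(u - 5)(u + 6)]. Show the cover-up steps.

Cover (u - 5): set u=5, get α = 1/(5 + 6) = 1/11. Cover (u + 6): set u=-6, get β = 1/(-6 - 5) = -1/11.
Result: (1/11)/(u - 5) - (1/11)/(u + 6)


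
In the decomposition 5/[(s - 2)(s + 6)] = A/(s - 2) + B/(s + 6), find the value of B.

Cover-up at s = -6: B = 5/(-6 - 2) = -5/8


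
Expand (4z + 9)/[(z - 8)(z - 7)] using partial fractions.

At z=8: P = (4·8 + 9)/(8 - 7) = 41. At z=7: Q = (4·7 + 9)/(7 - 8) = -37
Result: 41/(z - 8) - 37/(z - 7)


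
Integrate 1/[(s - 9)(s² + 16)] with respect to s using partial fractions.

Cover-up at s=9: A = 1/(9²+16) = 1/97. Coeff matching: B = -1/97, C = -9/97. Decomposition: (1/97)/(s - 9) - ((1/97)s + 9/97)/(s² + 16). Integrate: linear → ln, quadratic → (1/2)ln + arctan: (1/97) ln|(s - 9)| - (1/194) ln(s² + 16) - (9/388) arctan(s/4) + C


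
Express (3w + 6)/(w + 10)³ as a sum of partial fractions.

(3w + 6) = A(w + 10)² + B(w + 10) + C. At w = -10: C = 3·(-10) + 6 = -24. Coefficients: A = 0, B = 3
Result: 3/(w + 10)² - 24/(w + 10)³


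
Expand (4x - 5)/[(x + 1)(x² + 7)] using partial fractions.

At x=-1: α = (4·(-1) - 5)/((-1)² + 7) = -9/8. β = -α = 9/8, γ = 4 - (-1)·α = 23/8
Result: (-9/8)/(x + 1) + ((9/8)x + 23/8)/(x² + 7)


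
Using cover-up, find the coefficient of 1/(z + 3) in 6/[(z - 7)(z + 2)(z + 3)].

Cover (z + 3), set z=-3: 6/[(-3 - 7)(-3 + 2)] = 3/5


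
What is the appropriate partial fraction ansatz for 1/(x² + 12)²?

Repeated quadratic factor: (Ax + B)/(x² + 12) + (Cx + D)/(x² + 12)²


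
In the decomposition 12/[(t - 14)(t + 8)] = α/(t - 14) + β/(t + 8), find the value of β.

Cover-up at t = -8: β = 12/(-8 - 14) = -12/22 = -6/11


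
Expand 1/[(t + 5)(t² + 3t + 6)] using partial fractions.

Cover-up at t = -5: P = 1/((-5)² + 3·(-5) + 6) = 1/16. Then Q = -P = -1/16, R = -P·(3 - 5) = 1/8
Result: (1/16)/(t + 5) - ((1/16)t - 1/8)/(t² + 3t + 6)


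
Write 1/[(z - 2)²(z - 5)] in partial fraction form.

Cover-up at z=5: γ = 1/(5 - 2)² = 1/9. Cover-up at z=2: β = 1/(2 - 5) = -1/3. Comparing z² coeff: α = -γ = -1/9
Result: (-1/9)/(z - 2) - (1/3)/(z - 2)² + (1/9)/(z - 5)


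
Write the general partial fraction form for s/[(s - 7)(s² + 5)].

Linear + irreducible quadratic: P/(s - 7) + (Qs + R)/(s² + 5)


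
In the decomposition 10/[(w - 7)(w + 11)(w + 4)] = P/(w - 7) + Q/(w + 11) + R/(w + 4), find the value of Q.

Cover-up at w = -11: Q = 10/[(-11 - 7)(-11 + 4)] = 10/[(-18)(-7)] = 10/126 = 5/63


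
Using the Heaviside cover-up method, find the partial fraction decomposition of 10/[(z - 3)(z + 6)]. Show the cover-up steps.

Cover (z - 3): set z=3, get A = 10/(3 + 6) = 10/9. Cover (z + 6): set z=-6, get B = 10/(-6 - 3) = -10/9.
Result: (10/9)/(z - 3) - (10/9)/(z + 6)


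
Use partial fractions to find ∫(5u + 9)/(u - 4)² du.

Decompose: A = 5, B = 5·4 + 9 = 29, so (5u + 9)/(u - 4)² = 5/(u - 4) + 29/(u - 4)². Integrate: ∫ A/(u - 4) du = 5 ln|(u - 4)|; ∫ B/(u - 4)² du = -29/(u - 4). Sum: 5 ln|(u - 4)| - 29/(u - 4) + C


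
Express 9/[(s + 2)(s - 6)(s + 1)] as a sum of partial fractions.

Using cover-up method: P = 9/8, Q = 9/56, R = -9/7
Result: (9/8)/(s + 2) + (9/56)/(s - 6) - (9/7)/(s + 1)


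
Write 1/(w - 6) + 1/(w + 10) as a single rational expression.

Common denominator (w - 6)(w + 10). Numerator: 1(w + 10) + 1(w - 6) = (w + 10) + (w - 6) = 2w + 4
Result: (2w + 4)/[(w - 6)(w + 10)]


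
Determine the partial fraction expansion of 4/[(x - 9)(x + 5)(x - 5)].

Using cover-up method: α = 1/14, β = 1/35, γ = -1/10
Result: (1/14)/(x - 9) + (1/35)/(x + 5) - (1/10)/(x - 5)


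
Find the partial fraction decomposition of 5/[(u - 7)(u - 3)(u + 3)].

Using cover-up method: α = 1/8, β = -5/24, γ = 1/12
Result: (1/8)/(u - 7) - (5/24)/(u - 3) + (1/12)/(u + 3)


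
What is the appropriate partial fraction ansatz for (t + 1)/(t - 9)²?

Repeated linear factor: A/(t - 9) + B/(t - 9)²


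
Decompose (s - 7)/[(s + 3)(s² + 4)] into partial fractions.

At s=-3: α = (1·(-3) - 7)/((-3)² + 4) = -10/13. β = -α = 10/13, γ = 1 - (-3)·α = -17/13
Result: (-10/13)/(s + 3) + ((10/13)s - 17/13)/(s² + 4)


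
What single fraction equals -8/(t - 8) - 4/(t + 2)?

Common denominator (t - 8)(t + 2). Numerator: -8(t + 2) - 4(t - 8) = (-8t - 16) - (4t - 32) = -12t + 16
Result: (-12t + 16)/[(t - 8)(t + 2)]


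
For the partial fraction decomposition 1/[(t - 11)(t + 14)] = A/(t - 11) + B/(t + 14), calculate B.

Cover-up at t = -14: B = 1/(-14 - 11) = -1/25


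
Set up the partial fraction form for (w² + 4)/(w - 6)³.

Repeated linear factor (power 3): A/(w - 6) + B/(w - 6)² + C/(w - 6)³


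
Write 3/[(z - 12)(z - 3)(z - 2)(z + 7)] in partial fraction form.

Using Heaviside cover-up: (1/570)/(z - 12) - (1/30)/(z - 3) + (1/30)/(z - 2) - (1/570)/(z + 7)


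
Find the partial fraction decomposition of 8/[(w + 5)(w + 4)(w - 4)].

Using cover-up method: A = 8/9, B = -1, C = 1/9
Result: (8/9)/(w + 5) - 1/(w + 4) + (1/9)/(w - 4)


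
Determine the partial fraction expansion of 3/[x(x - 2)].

3/x(x - 2) = P/x + Q/(x - 2). P = 3/(0 - 2) = -3/2, Q = 3/(2 - 0) = 3/2
Result: (-3/2)/x + (3/2)/(x - 2)


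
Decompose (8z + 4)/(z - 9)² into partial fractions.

(8z + 4) = α(z - 9) + β. At z = 9: β = 8·9 + 4 = 76. Coeff of z: α = 8
Result: 8/(z - 9) + 76/(z - 9)²


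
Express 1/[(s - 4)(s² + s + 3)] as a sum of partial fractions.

Cover-up at s = 4: A = 1/(4² + 1·4 + 3) = 1/23. Then B = -A = -1/23, C = -A·(1 + 4) = -5/23
Result: (1/23)/(s - 4) - ((1/23)s + 5/23)/(s² + s + 3)


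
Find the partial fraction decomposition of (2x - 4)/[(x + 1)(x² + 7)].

At x=-1: A = (2·(-1) - 4)/((-1)² + 7) = -3/4. B = -A = 3/4, C = 2 - (-1)·A = 5/4
Result: (-3/4)/(x + 1) + ((3/4)x + 5/4)/(x² + 7)


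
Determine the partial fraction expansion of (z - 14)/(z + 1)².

(z - 14) = P(z + 1) + Q. At z = -1: Q = 1·(-1) - 14 = -15. Coeff of z: P = 1
Result: 1/(z + 1) - 15/(z + 1)²


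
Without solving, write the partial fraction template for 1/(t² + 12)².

Repeated quadratic factor: (Pt + Q)/(t² + 12) + (Rt + S)/(t² + 12)²


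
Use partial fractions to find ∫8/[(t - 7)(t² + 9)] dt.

Cover-up at t=7: P = 8/(7²+9) = 4/29. Coeff matching: Q = -4/29, R = -28/29. Decomposition: (4/29)/(t - 7) - ((4/29)t + 28/29)/(t² + 9). Integrate: linear → ln, quadratic → (1/2)ln + arctan: (4/29) ln|(t - 7)| - (2/29) ln(t² + 9) - (28/87) arctan(t/3) + C


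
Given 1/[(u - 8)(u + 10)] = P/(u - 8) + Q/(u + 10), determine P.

Cover-up at u = 8: P = 1/(8 + 10) = 1/18


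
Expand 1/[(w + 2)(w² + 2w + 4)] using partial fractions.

Cover-up at w = -2: α = 1/((-2)² + 2·(-2) + 4) = 1/4. Then β = -α = -1/4, γ = -α·(2 - 2) = 0
Result: (1/4)/(w + 2) - ((1/4)w)/(w² + 2w + 4)


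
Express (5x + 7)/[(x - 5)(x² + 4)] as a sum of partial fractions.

At x=5: α = (5·5 + 7)/(5² + 4) = 32/29. β = -α = -32/29, γ = 5 - 5·α = -15/29
Result: (32/29)/(x - 5) - ((32/29)x + 15/29)/(x² + 4)


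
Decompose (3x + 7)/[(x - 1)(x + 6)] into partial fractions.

At x=1: α = (3·1 + 7)/(1 + 6) = 10/7. At x=-6: β = (3·(-6) + 7)/(-6 - 1) = 11/7
Result: (10/7)/(x - 1) + (11/7)/(x + 6)


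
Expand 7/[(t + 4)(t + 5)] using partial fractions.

7/(t + 4)(t + 5) = α/(t + 4) + β/(t + 5). α = 7/(-4 + 5) = 7, β = 7/(-5 + 4) = -7
Result: 7/(t + 4) - 7/(t + 5)


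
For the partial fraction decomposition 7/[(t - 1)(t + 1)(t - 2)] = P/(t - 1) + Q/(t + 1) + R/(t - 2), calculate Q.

Cover-up at t = -1: Q = 7/[(-1 - 1)(-1 - 2)] = 7/[(-2)(-3)] = 7/6


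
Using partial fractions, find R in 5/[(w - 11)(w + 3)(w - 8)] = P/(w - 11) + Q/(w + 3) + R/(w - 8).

Cover-up at w = 8: R = 5/[(8 - 11)(8 + 3)] = 5/[(-3)(11)] = -5/33


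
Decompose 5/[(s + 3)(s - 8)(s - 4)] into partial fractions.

Using cover-up method: A = 5/77, B = 5/44, C = -5/28
Result: (5/77)/(s + 3) + (5/44)/(s - 8) - (5/28)/(s - 4)


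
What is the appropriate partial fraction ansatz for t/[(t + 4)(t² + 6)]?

Linear + irreducible quadratic: A/(t + 4) + (Bt + C)/(t² + 6)


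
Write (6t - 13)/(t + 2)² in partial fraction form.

(6t - 13) = P(t + 2) + Q. At t = -2: Q = 6·(-2) - 13 = -25. Coeff of t: P = 6
Result: 6/(t + 2) - 25/(t + 2)²


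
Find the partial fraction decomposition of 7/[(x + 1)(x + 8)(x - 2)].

Using cover-up method: P = -1/3, Q = 1/10, R = 7/30
Result: (-1/3)/(x + 1) + (1/10)/(x + 8) + (7/30)/(x - 2)


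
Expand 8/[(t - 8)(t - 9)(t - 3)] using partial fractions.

Using cover-up method: P = -8/5, Q = 4/3, R = 4/15
Result: (-8/5)/(t - 8) + (4/3)/(t - 9) + (4/15)/(t - 3)


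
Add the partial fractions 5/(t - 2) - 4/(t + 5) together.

Common denominator (t - 2)(t + 5). Numerator: 5(t + 5) - 4(t - 2) = (5t + 25) - (4t - 8) = t + 33
Result: (t + 33)/[(t - 2)(t + 5)]


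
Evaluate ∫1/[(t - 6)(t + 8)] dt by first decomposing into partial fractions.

Decompose: 1/[(t - 6)(t + 8)] = (1/14)/(t - 6) - (1/14)/(t + 8). Integrate each term: (1/14) ln|(t - 6)| - (1/14) ln|(t + 8)| + C


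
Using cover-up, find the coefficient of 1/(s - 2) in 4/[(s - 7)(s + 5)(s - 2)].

Cover (s - 2), set s=2: 4/[(2 - 7)(2 + 5)] = -4/35


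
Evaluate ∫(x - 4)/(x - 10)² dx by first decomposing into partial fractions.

Decompose: P = 1, Q = 1·10 - 4 = 6, so (x - 4)/(x - 10)² = 1/(x - 10) + 6/(x - 10)². Integrate: ∫ P/(x - 10) dx = ln|(x - 10)|; ∫ Q/(x - 10)² dx = -6/(x - 10). Sum: ln|(x - 10)| - 6/(x - 10) + C


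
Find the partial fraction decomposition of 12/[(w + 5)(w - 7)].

12/(w + 5)(w - 7) = A/(w + 5) + B/(w - 7). A = 12/(-5 - 7) = -1, B = 12/(7 + 5) = 1
Result: -1/(w + 5) + 1/(w - 7)


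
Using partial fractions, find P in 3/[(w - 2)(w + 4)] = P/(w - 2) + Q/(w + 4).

Cover-up at w = 2: P = 3/(2 + 4) = 3/6 = 1/2


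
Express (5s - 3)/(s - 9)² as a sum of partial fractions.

(5s - 3) = P(s - 9) + Q. At s = 9: Q = 5·9 - 3 = 42. Coeff of s: P = 5
Result: 5/(s - 9) + 42/(s - 9)²


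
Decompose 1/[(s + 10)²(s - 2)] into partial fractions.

Cover-up at s=2: C = 1/(2 + 10)² = 1/144. Cover-up at s=-10: B = 1/(-10 - 2) = -1/12. Comparing s² coeff: A = -C = -1/144
Result: (-1/144)/(s + 10) - (1/12)/(s + 10)² + (1/144)/(s - 2)


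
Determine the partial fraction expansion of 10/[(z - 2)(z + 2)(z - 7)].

Using cover-up method: α = -1/2, β = 5/18, γ = 2/9
Result: (-1/2)/(z - 2) + (5/18)/(z + 2) + (2/9)/(z - 7)


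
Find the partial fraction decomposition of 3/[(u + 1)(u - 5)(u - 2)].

Using cover-up method: A = 1/6, B = 1/6, C = -1/3
Result: (1/6)/(u + 1) + (1/6)/(u - 5) - (1/3)/(u - 2)


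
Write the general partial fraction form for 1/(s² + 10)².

Repeated quadratic factor: (Ps + Q)/(s² + 10) + (Rs + S)/(s² + 10)²


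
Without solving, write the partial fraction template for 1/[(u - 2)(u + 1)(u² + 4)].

Two linear + quadratic: A/(u - 2) + B/(u + 1) + (Cu + D)/(u² + 4)


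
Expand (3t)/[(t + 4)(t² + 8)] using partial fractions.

At t=-4: A = (3·(-4) + 0)/((-4)² + 8) = -1/2. B = -A = 1/2, C = 3 - (-4)·A = 1
Result: (-1/2)/(t + 4) + ((1/2)t + 1)/(t² + 8)


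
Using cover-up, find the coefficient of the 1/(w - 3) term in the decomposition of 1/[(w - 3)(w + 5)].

Cover (w - 3), set w=3: 1/((w + 5) at w=3) = 1/(8) = 1/8


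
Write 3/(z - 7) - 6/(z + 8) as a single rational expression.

Common denominator (z - 7)(z + 8). Numerator: 3(z + 8) - 6(z - 7) = (3z + 24) - (6z - 42) = -3z + 66
Result: (-3z + 66)/[(z - 7)(z + 8)]


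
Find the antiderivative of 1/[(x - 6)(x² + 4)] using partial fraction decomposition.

Cover-up at x=6: A = 1/(6²+4) = 1/40. Coeff matching: B = -1/40, C = -3/20. Decomposition: (1/40)/(x - 6) - ((1/40)x + 3/20)/(x² + 4). Integrate: linear → ln, quadratic → (1/2)ln + arctan: (1/40) ln|(x - 6)| - (1/80) ln(x² + 4) - (3/40) arctan(x/2) + C


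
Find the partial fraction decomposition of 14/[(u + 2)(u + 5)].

14/(u + 2)(u + 5) = P/(u + 2) + Q/(u + 5). P = 14/(-2 + 5) = 14/3, Q = 14/(-5 + 2) = -14/3
Result: (14/3)/(u + 2) - (14/3)/(u + 5)


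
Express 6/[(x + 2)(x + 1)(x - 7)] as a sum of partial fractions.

Using cover-up method: α = 2/3, β = -3/4, γ = 1/12
Result: (2/3)/(x + 2) - (3/4)/(x + 1) + (1/12)/(x - 7)


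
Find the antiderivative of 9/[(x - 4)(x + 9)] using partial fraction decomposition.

Decompose: 9/[(x - 4)(x + 9)] = (9/13)/(x - 4) - (9/13)/(x + 9). Integrate each term: (9/13) ln|(x - 4)| - (9/13) ln|(x + 9)| + C
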